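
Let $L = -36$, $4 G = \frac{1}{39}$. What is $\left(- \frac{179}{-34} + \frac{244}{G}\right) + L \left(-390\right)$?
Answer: $\frac{1771715}{34} \approx 52109.0$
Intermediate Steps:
$G = \frac{1}{156}$ ($G = \frac{1}{4 \cdot 39} = \frac{1}{4} \cdot \frac{1}{39} = \frac{1}{156} \approx 0.0064103$)
$\left(- \frac{179}{-34} + \frac{244}{G}\right) + L \left(-390\right) = \left(- \frac{179}{-34} + 244 \frac{1}{\frac{1}{156}}\right) - -14040 = \left(\left(-179\right) \left(- \frac{1}{34}\right) + 244 \cdot 156\right) + 14040 = \left(\frac{179}{34} + 38064\right) + 14040 = \frac{1294355}{34} + 14040 = \frac{1771715}{34}$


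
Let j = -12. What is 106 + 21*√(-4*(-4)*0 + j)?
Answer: 106 + 42*I*√3 ≈ 106.0 + 72.746*I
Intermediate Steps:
106 + 21*√(-4*(-4)*0 + j) = 106 + 21*√(-4*(-4)*0 - 12) = 106 + 21*√(16*0 - 12) = 106 + 21*√(0 - 12) = 106 + 21*√(-12) = 106 + 21*(2*I*√3) = 106 + 42*I*√3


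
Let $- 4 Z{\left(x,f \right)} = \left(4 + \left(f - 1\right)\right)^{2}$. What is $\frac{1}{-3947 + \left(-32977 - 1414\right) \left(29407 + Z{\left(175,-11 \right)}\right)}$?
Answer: $- \frac{1}{1010789828} \approx -9.8933 \cdot 10^{-10}$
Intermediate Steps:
$Z{\left(x,f \right)} = - \frac{\left(3 + f\right)^{2}}{4}$ ($Z{\left(x,f \right)} = - \frac{\left(4 + \left(f - 1\right)\right)^{2}}{4} = - \frac{\left(4 + \left(-1 + f\right)\right)^{2}}{4} = - \frac{\left(3 + f\right)^{2}}{4}$)
$\frac{1}{-3947 + \left(-32977 - 1414\right) \left(29407 + Z{\left(175,-11 \right)}\right)} = \frac{1}{-3947 + \left(-32977 - 1414\right) \left(29407 - \frac{\left(3 - 11\right)^{2}}{4}\right)} = \frac{1}{-3947 - 34391 \left(29407 - \frac{\left(-8\right)^{2}}{4}\right)} = \frac{1}{-3947 - 34391 \left(29407 - 16\right)} = \frac{1}{-3947 - 1010785881} = \frac{1}{-1010789828} = - \frac{1}{1010789828}$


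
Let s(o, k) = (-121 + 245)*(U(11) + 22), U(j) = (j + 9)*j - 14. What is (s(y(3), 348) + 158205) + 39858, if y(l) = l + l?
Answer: 226335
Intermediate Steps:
U(j) = -14 + j*(9 + j) (U(j) = (9 + j)*j - 14 = j*(9 + j) - 14 = -14 + j*(9 + j))
y(l) = 2*l
s(o, k) = 28272 (s(o, k) = (-121 + 245)*((-14 + 11² + 9*11) + 22) = 124*((-14 + 121 + 99) + 22) = 124*(206 + 22) = 124*228 = 28272)
(s(y(3), 348) + 158205) + 39858 = (28272 + 158205) + 39858 = 186477 + 39858 = 226335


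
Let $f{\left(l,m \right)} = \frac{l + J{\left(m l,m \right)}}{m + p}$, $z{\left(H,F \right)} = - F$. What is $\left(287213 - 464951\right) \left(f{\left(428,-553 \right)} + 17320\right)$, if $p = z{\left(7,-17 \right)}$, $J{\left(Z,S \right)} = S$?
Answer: $- \frac{825028247505}{268} \approx -3.0785 \cdot 10^{9}$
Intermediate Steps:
$p = 17$ ($p = \left(-1\right) \left(-17\right) = 17$)
$f{\left(l,m \right)} = \frac{l + m}{17 + m}$ ($f{\left(l,m \right)} = \frac{l + m}{m + 17} = \frac{l + m}{17 + m}$)
$\left(287213 - 464951\right) \left(f{\left(428,-553 \right)} + 17320\right) = \left(287213 - 464951\right) \left(\frac{428 - 553}{17 - 553} + 17320\right) = - 177738 \left(\frac{1}{-536} \left(-125\right) + 17320\right) = - 177738 \left(\left(- \frac{1}{536}\right) \left(-125\right) + 17320\right) = - 177738 \left(\frac{125}{536} + 17320\right) = \left(-177738\right) \frac{9283645}{536} = - \frac{825028247505}{268}$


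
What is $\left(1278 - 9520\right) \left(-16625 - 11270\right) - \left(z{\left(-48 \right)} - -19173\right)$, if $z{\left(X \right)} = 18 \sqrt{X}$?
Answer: $229891417 - 72 i \sqrt{3} \approx 2.2989 \cdot 10^{8} - 124.71 i$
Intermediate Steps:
$\left(1278 - 9520\right) \left(-16625 - 11270\right) - \left(z{\left(-48 \right)} - -19173\right) = \left(1278 - 9520\right) \left(-16625 - 11270\right) - \left(18 \sqrt{-48} - -19173\right) = \left(-8242\right) \left(-27895\right) - \left(18 \cdot 4 i \sqrt{3} + 19173\right) = 229910590 - \left(72 i \sqrt{3} + 19173\right) = 229910590 - \left(19173 + 72 i \sqrt{3}\right) = 229891417 - 72 i \sqrt{3}$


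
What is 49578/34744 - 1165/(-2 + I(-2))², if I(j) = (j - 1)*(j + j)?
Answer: -443987/43430 ≈ -10.223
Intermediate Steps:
I(j) = 2*j*(-1 + j) (I(j) = (-1 + j)*(2*j) = 2*j*(-1 + j))
49578/34744 - 1165/(-2 + I(-2))² = 49578/34744 - 1165/(-2 + 2*(-2)*(-1 - 2))² = 49578*(1/34744) - 1165/(-2 + 2*(-2)*(-3))² = 24789/17372 - 1165/(-2 + 12)² = 24789/17372 - 1165/(10²) = 24789/17372 - 1165/100 = 24789/17372 - 1165*1/100 = 24789/17372 - 233/20 = -443987/43430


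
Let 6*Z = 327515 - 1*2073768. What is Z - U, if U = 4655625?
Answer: -29680003/6 ≈ -4.9467e+6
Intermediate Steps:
Z = -1746253/6 (Z = (327515 - 1*2073768)/6 = (327515 - 2073768)/6 = (⅙)*(-1746253) = -1746253/6 ≈ -2.9104e+5)
Z - U = -1746253/6 - 1*4655625 = -1746253/6 - 4655625 = -29680003/6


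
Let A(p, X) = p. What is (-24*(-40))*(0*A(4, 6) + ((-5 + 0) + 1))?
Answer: -3840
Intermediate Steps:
(-24*(-40))*(0*A(4, 6) + ((-5 + 0) + 1)) = (-24*(-40))*(0*4 + ((-5 + 0) + 1)) = 960*(0 + (-5 + 1)) = 960*(0 - 4) = 960*(-4) = -3840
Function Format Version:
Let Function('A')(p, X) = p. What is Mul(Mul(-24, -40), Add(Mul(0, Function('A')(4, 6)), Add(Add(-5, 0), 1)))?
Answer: -3840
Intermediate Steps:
Mul(Mul(-24, -40), Add(Mul(0, Function('A')(4, 6)), Add(Add(-5, 0), 1))) = Mul(Mul(-24, -40), Add(Mul(0, 4), Add(Add(-5, 0), 1))) = Mul(960, Add(0, Add(-5, 1))) = Mul(960, Add(0, -4)) = Mul(960, -4) = -3840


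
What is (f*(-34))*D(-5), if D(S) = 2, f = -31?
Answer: 2108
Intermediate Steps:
(f*(-34))*D(-5) = -31*(-34)*2 = 1054*2 = 2108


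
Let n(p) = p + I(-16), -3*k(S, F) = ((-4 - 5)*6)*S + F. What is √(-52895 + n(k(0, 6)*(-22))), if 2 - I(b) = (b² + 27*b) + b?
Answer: I*√52657 ≈ 229.47*I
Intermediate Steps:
k(S, F) = 18*S - F/3 (k(S, F) = -(((-4 - 5)*6)*S + F)/3 = -((-9*6)*S + F)/3 = -(-54*S + F)/3 = -(F - 54*S)/3 = 18*S - F/3)
I(b) = 2 - b² - 28*b (I(b) = 2 - ((b² + 27*b) + b) = 2 - (b² + 28*b) = 2 + (-b² - 28*b) = 2 - b² - 28*b)
n(p) = 194 + p (n(p) = p + (2 - 1*(-16)² - 28*(-16)) = p + (2 - 1*256 + 448) = p + (2 - 256 + 448) = p + 194 = 194 + p)
√(-52895 + n(k(0, 6)*(-22))) = √(-52895 + (194 + (18*0 - ⅓*6)*(-22))) = √(-52895 + (194 + (0 - 2)*(-22))) = √(-52895 + (194 - 2*(-22))) = √(-52895 + (194 + 44)) = √(-52895 + 238) = √(-52657) = I*√52657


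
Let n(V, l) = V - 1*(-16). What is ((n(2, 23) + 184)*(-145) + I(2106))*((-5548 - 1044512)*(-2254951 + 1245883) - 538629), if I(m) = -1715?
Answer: -32852321476008255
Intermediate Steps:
n(V, l) = 16 + V (n(V, l) = V + 16 = 16 + V)
((n(2, 23) + 184)*(-145) + I(2106))*((-5548 - 1044512)*(-2254951 + 1245883) - 538629) = (((16 + 2) + 184)*(-145) - 1715)*((-5548 - 1044512)*(-2254951 + 1245883) - 538629) = ((18 + 184)*(-145) - 1715)*(-1050060*(-1009068) - 538629) = (202*(-145) - 1715)*(1059581944080 - 538629) = (-29290 - 1715)*1059581405451 = -31005*1059581405451 = -32852321476008255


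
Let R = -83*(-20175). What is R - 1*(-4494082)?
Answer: 6168607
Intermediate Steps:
R = 1674525
R - 1*(-4494082) = 1674525 - 1*(-4494082) = 1674525 + 4494082 = 6168607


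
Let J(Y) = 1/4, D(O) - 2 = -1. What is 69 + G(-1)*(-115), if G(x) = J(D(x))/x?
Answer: 391/4 ≈ 97.750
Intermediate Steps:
D(O) = 1 (D(O) = 2 - 1 = 1)
J(Y) = ¼
G(x) = 1/(4*x)
69 + G(-1)*(-115) = 69 + ((¼)/(-1))*(-115) = 69 + ((¼)*(-1))*(-115) = 69 - ¼*(-115) = 69 + 115/4 = 391/4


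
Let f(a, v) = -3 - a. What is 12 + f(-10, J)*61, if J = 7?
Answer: 439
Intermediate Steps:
12 + f(-10, J)*61 = 12 + (-3 - 1*(-10))*61 = 12 + (-3 + 10)*61 = 12 + 7*61 = 12 + 427 = 439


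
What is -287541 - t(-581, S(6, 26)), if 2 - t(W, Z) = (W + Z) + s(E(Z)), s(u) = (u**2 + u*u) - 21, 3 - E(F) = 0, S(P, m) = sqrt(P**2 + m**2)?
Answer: -288127 + 2*sqrt(178) ≈ -2.8810e+5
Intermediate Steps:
E(F) = 3 (E(F) = 3 - 1*0 = 3 + 0 = 3)
s(u) = -21 + 2*u**2 (s(u) = (u**2 + u**2) - 21 = 2*u**2 - 21 = -21 + 2*u**2)
t(W, Z) = 5 - W - Z (t(W, Z) = 2 - ((W + Z) + (-21 + 2*3**2)) = 2 - ((W + Z) + (-21 + 2*9)) = 2 - ((W + Z) + (-21 + 18)) = 2 - ((W + Z) - 3) = 2 - (-3 + W + Z) = 2 + (3 - W - Z) = 5 - W - Z)
-287541 - t(-581, S(6, 26)) = -287541 - (5 - 1*(-581) - sqrt(6**2 + 26**2)) = -287541 - (5 + 581 - sqrt(36 + 676)) = -287541 - (5 + 581 - sqrt(712)) = -287541 - (5 + 581 - 2*sqrt(178)) = -287541 - (586 - 2*sqrt(178)) = -287541 + (-586 + 2*sqrt(178)) = -288127 + 2*sqrt(178)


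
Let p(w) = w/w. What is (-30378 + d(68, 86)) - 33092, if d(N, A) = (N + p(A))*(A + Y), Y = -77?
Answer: -62849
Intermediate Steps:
p(w) = 1
d(N, A) = (1 + N)*(-77 + A) (d(N, A) = (N + 1)*(A - 77) = (1 + N)*(-77 + A))
(-30378 + d(68, 86)) - 33092 = (-30378 + (-77 + 86 - 77*68 + 86*68)) - 33092 = (-30378 + (-77 + 86 - 5236 + 5848)) - 33092 = (-30378 + 621) - 33092 = -29757 - 33092 = -62849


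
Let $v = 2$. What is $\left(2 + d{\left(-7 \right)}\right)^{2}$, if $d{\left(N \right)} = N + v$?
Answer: $9$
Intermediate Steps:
$d{\left(N \right)} = 2 + N$ ($d{\left(N \right)} = N + 2 = 2 + N$)
$\left(2 + d{\left(-7 \right)}\right)^{2} = \left(2 + \left(2 - 7\right)\right)^{2} = \left(2 - 5\right)^{2} = \left(-3\right)^{2} = 9$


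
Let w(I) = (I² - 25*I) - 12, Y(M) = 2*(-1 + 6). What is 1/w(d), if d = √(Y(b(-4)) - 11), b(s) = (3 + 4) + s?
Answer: -13/794 + 25*I/794 ≈ -0.016373 + 0.031486*I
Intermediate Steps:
b(s) = 7 + s
Y(M) = 10 (Y(M) = 2*5 = 10)
d = I (d = √(10 - 11) = √(-1) = I ≈ 1.0*I)
w(I) = -12 + I² - 25*I
1/w(d) = 1/(-12 + I² - 25*I) = 1/(-12 - 1 - 25*I) = 1/(-13 - 25*I) = (-13 + 25*I)/794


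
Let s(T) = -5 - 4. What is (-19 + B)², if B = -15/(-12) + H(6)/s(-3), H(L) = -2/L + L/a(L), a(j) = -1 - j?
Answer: 177395761/571536 ≈ 310.38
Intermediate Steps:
H(L) = -2/L + L/(-1 - L)
s(T) = -9
B = 1045/756 (B = -15/(-12) + ((-2 - 1*6² - 2*6)/(6*(1 + 6)))/(-9) = -15*(-1/12) + ((⅙)*(-2 - 1*36 - 12)/7)*(-⅑) = 5/4 + ((⅙)*(⅐)*(-2 - 36 - 12))*(-⅑) = 5/4 + ((⅙)*(⅐)*(-50))*(-⅑) = 5/4 - 25/21*(-⅑) = 5/4 + 25/189 = 1045/756 ≈ 1.3823)
(-19 + B)² = (-19 + 1045/756)² = (-13319/756)² = 177395761/571536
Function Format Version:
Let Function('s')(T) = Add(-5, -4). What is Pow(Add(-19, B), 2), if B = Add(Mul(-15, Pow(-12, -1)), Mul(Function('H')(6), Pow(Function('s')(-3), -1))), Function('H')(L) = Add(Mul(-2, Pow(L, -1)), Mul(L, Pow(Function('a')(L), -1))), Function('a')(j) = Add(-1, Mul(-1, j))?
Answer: Rational(177395761, 571536) ≈ 310.38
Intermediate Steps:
Function('H')(L) = Add(Mul(-2, Pow(L, -1)), Mul(L, Pow(Add(-1, Mul(-1, L)), -1)))
Function('s')(T) = -9
B = Rational(1045, 756) (B = Add(Mul(-15, Pow(-12, -1)), Mul(Mul(Pow(6, -1), Pow(Add(1, 6), -1), Add(-2, Mul(-1, Pow(6, 2)), Mul(-2, 6))), Pow(-9, -1))) = Add(Mul(-15, Rational(-1, 12)), Mul(Mul(Rational(1, 6), Pow(7, -1), Add(-2, Mul(-1, 36), -12)), Rational(-1, 9))) = Add(Rational(5, 4), Mul(Mul(Rational(1, 6), Rational(1, 7), Add(-2, -36, -12)), Rational(-1, 9))) = Add(Rational(5, 4), Mul(Mul(Rational(1, 6), Rational(1, 7), -50), Rational(-1, 9))) = Add(Rational(5, 4), Mul(Rational(-25, 21), Rational(-1, 9))) = Add(Rational(5, 4), Rational(25, 189)) = Rational(1045, 756) ≈ 1.3823)
Pow(Add(-19, B), 2) = Pow(Add(-19, Rational(1045, 756)), 2) = Pow(Rational(-13319, 756), 2) = Rational(177395761, 571536)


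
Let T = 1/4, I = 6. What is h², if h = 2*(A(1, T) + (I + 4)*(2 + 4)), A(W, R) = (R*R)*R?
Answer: 14753281/1024 ≈ 14408.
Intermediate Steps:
T = ¼ ≈ 0.25000
A(W, R) = R³ (A(W, R) = R²*R = R³)
h = 3841/32 (h = 2*((¼)³ + (6 + 4)*(2 + 4)) = 2*(1/64 + 10*6) = 2*(1/64 + 60) = 2*(3841/64) = 3841/32 ≈ 120.03)
h² = (3841/32)² = 14753281/1024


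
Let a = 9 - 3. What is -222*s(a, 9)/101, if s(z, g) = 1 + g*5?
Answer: -10212/101 ≈ -101.11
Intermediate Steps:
a = 6
s(z, g) = 1 + 5*g
-222*s(a, 9)/101 = -222*(1 + 5*9)/101 = -222*(1 + 45)/101 = -10212/101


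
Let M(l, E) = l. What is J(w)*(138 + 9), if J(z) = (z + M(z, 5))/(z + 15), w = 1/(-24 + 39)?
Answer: 147/113 ≈ 1.3009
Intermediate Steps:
w = 1/15 ≈ 0.066667
J(z) = 2*z/(15 + z) (J(z) = (z + z)/(z + 15) = (2*z)/(15 + z) = 2*z/(15 + z))
J(w)*(138 + 9) = (2*(1/15)/(15 + 1/15))*(138 + 9) = (2*(1/15)/(226/15))*147 = (2*(1/15)*(15/226))*147 = (1/113)*147 = 147/113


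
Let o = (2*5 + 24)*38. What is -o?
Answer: -1292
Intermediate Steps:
o = 1292 (o = (10 + 24)*38 = 34*38 = 1292)
-o = -1*1292 = -1292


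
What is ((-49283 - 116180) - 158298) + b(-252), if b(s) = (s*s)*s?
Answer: -16326769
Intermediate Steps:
b(s) = s³ (b(s) = s²*s = s³)
((-49283 - 116180) - 158298) + b(-252) = ((-49283 - 116180) - 158298) + (-252)³ = (-165463 - 158298) - 16003008 = -323761 - 16003008 = -16326769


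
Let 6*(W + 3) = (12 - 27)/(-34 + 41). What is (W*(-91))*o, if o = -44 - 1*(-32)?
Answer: -3666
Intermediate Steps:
o = -12 (o = -44 + 32 = -12)
W = -47/14 (W = -3 + ((12 - 27)/(-34 + 41))/6 = -3 + (-15/7)/6 = -3 + (-15*⅐)/6 = -3 + (⅙)*(-15/7) = -3 - 5/14 = -47/14 ≈ -3.3571)
(W*(-91))*o = -47/14*(-91)*(-12) = (611/2)*(-12) = -3666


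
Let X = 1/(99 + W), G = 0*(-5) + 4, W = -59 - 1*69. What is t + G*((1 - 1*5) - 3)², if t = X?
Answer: 5683/29 ≈ 195.97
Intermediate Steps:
W = -128 (W = -59 - 69 = -128)
G = 4 (G = 0 + 4 = 4)
X = -1/29 (X = 1/(99 - 128) = 1/(-29) = -1/29 ≈ -0.034483)
t = -1/29 ≈ -0.034483
t + G*((1 - 1*5) - 3)² = -1/29 + 4*((1 - 1*5) - 3)² = -1/29 + 4*((1 - 5) - 3)² = -1/29 + 4*(-4 - 3)² = -1/29 + 4*(-7)² = -1/29 + 4*49 = -1/29 + 196 = 5683/29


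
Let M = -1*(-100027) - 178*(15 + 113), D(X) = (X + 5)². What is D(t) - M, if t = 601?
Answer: 289993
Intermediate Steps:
D(X) = (5 + X)²
M = 77243 (M = 100027 - 178*128 = 100027 - 1*22784 = 100027 - 22784 = 77243)
D(t) - M = (5 + 601)² - 1*77243 = 606² - 77243 = 367236 - 77243 = 289993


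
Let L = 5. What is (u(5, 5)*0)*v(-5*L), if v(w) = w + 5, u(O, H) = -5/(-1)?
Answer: 0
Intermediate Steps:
u(O, H) = 5 (u(O, H) = -5*(-1) = 5)
v(w) = 5 + w
(u(5, 5)*0)*v(-5*L) = (5*0)*(5 - 5*5) = 0*(5 - 25) = 0*(-20) = 0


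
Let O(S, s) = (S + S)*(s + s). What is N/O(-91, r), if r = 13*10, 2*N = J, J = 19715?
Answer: -3943/18928 ≈ -0.20832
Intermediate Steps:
N = 19715/2 (N = (½)*19715 = 19715/2 ≈ 9857.5)
r = 130
O(S, s) = 4*S*s (O(S, s) = (2*S)*(2*s) = 4*S*s)
N/O(-91, r) = 19715/(2*((4*(-91)*130))) = (19715/2)/(-47320) = (19715/2)*(-1/47320) = -3943/18928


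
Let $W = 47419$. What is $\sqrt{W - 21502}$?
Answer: $\sqrt{25917} \approx 160.99$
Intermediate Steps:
$\sqrt{W - 21502} = \sqrt{47419 - 21502} = \sqrt{25917}$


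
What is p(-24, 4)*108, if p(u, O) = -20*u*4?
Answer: 207360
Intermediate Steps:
p(u, O) = -80*u (p(u, O) = -20*u*4 = -80*u)
p(-24, 4)*108 = -80*(-24)*108 = 1920*108 = 207360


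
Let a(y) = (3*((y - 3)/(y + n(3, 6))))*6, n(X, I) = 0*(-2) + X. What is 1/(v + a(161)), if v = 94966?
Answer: 41/3894317 ≈ 1.0528e-5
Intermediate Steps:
n(X, I) = X (n(X, I) = 0 + X = X)
a(y) = 18*(-3 + y)/(3 + y) (a(y) = (3*((y - 3)/(y + 3)))*6 = (3*((-3 + y)/(3 + y)))*6 = (3*(-3 + y)/(3 + y))*6 = 18*(-3 + y)/(3 + y))
1/(v + a(161)) = 1/(94966 + 18*(-3 + 161)/(3 + 161)) = 1/(94966 + 18*158/164) = 1/(94966 + 18*(1/164)*158) = 1/(94966 + 711/41) = 1/(3894317/41) = 41/3894317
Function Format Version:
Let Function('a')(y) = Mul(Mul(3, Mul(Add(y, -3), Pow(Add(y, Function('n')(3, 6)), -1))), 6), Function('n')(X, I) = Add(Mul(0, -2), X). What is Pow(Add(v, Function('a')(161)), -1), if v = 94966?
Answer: Rational(41, 3894317) ≈ 1.0528e-5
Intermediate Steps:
Function('n')(X, I) = X (Function('n')(X, I) = Add(0, X) = X)
Function('a')(y) = Mul(18, Pow(Add(3, y), -1), Add(-3, y)) (Function('a')(y) = Mul(Mul(3, Mul(Add(y, -3), Pow(Add(y, 3), -1))), 6) = Mul(Mul(3, Mul(Add(-3, y), Pow(Add(3, y), -1))), 6) = Mul(Mul(3, Mul(Pow(Add(3, y), -1), Add(-3, y))), 6) = Mul(Mul(3, Pow(Add(3, y), -1), Add(-3, y)), 6) = Mul(18, Pow(Add(3, y), -1), Add(-3, y)))
Pow(Add(v, Function('a')(161)), -1) = Pow(Add(94966, Mul(18, Pow(Add(3, 161), -1), Add(-3, 161))), -1) = Pow(Add(94966, Mul(18, Pow(164, -1), 158)), -1) = Pow(Add(94966, Mul(18, Rational(1, 164), 158)), -1) = Pow(Add(94966, Rational(711, 41)), -1) = Pow(Rational(3894317, 41), -1) = Rational(41, 3894317)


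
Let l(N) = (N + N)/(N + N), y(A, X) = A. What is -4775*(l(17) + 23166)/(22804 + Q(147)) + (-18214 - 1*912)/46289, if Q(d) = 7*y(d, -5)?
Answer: -5121057260783/1103205737 ≈ -4642.0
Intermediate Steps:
l(N) = 1 (l(N) = (2*N)/((2*N)) = (2*N)*(1/(2*N)) = 1)
Q(d) = 7*d
-4775*(l(17) + 23166)/(22804 + Q(147)) + (-18214 - 1*912)/46289 = -4775*(1 + 23166)/(22804 + 7*147) + (-18214 - 1*912)/46289 = -4775*23167/(22804 + 1029) + (-18214 - 912)*(1/46289) = -4775/(23833*(1/23167)) - 19126*1/46289 = -4775/23833/23167 - 19126/46289 = -4775*23167/23833 - 19126/46289 = -110622425/23833 - 19126/46289 = -5121057260783/1103205737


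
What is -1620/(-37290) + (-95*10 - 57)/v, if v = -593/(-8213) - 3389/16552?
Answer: 170159179620910/22397021603 ≈ 7597.4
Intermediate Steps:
v = -18018521/135941576 (v = -593*(-1/8213) - 3389*1/16552 = 593/8213 - 3389/16552 = -18018521/135941576 ≈ -0.13255)
-1620/(-37290) + (-95*10 - 57)/v = -1620/(-37290) + (-95*10 - 57)/(-18018521/135941576) = -1620*(-1/37290) + (-950 - 57)*(-135941576/18018521) = 54/1243 - 1007*(-135941576/18018521) = 54/1243 + 136893167032/18018521 = 170159179620910/22397021603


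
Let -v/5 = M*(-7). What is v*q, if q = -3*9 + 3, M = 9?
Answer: -7560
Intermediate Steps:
q = -24 (q = -27 + 3 = -24)
v = 315 (v = -45*(-7) = -5*(-63) = 315)
v*q = 315*(-24) = -7560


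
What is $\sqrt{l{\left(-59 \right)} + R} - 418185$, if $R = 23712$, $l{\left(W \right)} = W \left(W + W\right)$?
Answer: $-418185 + 7 \sqrt{626} \approx -4.1801 \cdot 10^{5}$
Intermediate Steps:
$l{\left(W \right)} = 2 W^{2}$ ($l{\left(W \right)} = W 2 W = 2 W^{2}$)
$\sqrt{l{\left(-59 \right)} + R} - 418185 = \sqrt{2 \left(-59\right)^{2} + 23712} - 418185 = \sqrt{2 \cdot 3481 + 23712} - 418185 = \sqrt{6962 + 23712} - 418185 = \sqrt{30674} - 418185 = 7 \sqrt{626} - 418185 = -418185 + 7 \sqrt{626}$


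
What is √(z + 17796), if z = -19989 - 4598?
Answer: I*√6791 ≈ 82.407*I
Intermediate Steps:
z = -24587
√(z + 17796) = √(-24587 + 17796) = √(-6791) = I*√6791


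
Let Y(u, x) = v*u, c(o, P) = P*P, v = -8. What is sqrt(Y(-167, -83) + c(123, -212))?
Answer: 2*sqrt(11570) ≈ 215.13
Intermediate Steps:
c(o, P) = P**2
Y(u, x) = -8*u
sqrt(Y(-167, -83) + c(123, -212)) = sqrt(-8*(-167) + (-212)**2) = sqrt(1336 + 44944) = sqrt(46280) = 2*sqrt(11570)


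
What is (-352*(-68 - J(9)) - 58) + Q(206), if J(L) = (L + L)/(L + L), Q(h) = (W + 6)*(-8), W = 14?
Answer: 24070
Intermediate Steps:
Q(h) = -160 (Q(h) = (14 + 6)*(-8) = 20*(-8) = -160)
J(L) = 1 (J(L) = (2*L)/((2*L)) = (2*L)*(1/(2*L)) = 1)
(-352*(-68 - J(9)) - 58) + Q(206) = (-352*(-68 - 1*1) - 58) - 160 = (-352*(-68 - 1) - 58) - 160 = (-352*(-69) - 58) - 160 = (24288 - 58) - 160 = 24230 - 160 = 24070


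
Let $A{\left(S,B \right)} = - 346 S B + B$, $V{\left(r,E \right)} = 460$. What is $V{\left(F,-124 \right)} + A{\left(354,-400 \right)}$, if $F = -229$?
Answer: $48993660$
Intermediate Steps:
$A{\left(S,B \right)} = B - 346 B S$ ($A{\left(S,B \right)} = - 346 B S + B = B - 346 B S$)
$V{\left(F,-124 \right)} + A{\left(354,-400 \right)} = 460 - 400 \left(1 - 122484\right) = 460 - -48993200 = 460 + 48993200 = 48993660$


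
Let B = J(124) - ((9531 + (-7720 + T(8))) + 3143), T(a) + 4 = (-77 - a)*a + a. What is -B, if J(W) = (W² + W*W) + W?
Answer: -26598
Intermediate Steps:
J(W) = W + 2*W² (J(W) = (W² + W²) + W = 2*W² + W = W + 2*W²)
T(a) = -4 + a + a*(-77 - a) (T(a) = -4 + ((-77 - a)*a + a) = -4 + (a*(-77 - a) + a) = -4 + (a + a*(-77 - a)) = -4 + a + a*(-77 - a))
B = 26598 (B = 124*(1 + 2*124) - ((9531 + (-7720 + (-4 - 1*8² - 76*8))) + 3143) = 124*(1 + 248) - ((9531 + (-7720 + (-4 - 1*64 - 608))) + 3143) = 124*249 - ((9531 + (-7720 + (-4 - 64 - 608))) + 3143) = 30876 - ((9531 + (-7720 - 676)) + 3143) = 30876 - ((9531 - 8396) + 3143) = 30876 - (1135 + 3143) = 30876 - 1*4278 = 30876 - 4278 = 26598)
-B = -1*26598 = -26598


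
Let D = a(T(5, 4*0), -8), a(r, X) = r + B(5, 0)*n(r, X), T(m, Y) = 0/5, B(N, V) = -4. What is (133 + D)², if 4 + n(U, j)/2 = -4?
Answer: 38809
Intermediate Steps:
n(U, j) = -16 (n(U, j) = -8 + 2*(-4) = -8 - 8 = -16)
T(m, Y) = 0 (T(m, Y) = 0*(⅕) = 0)
a(r, X) = 64 + r (a(r, X) = r - 4*(-16) = r + 64 = 64 + r)
D = 64 (D = 64 + 0 = 64)
(133 + D)² = (133 + 64)² = 197² = 38809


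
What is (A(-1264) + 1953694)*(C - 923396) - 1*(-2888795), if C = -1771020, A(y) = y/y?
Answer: -5264064178325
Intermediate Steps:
A(y) = 1
(A(-1264) + 1953694)*(C - 923396) - 1*(-2888795) = (1 + 1953694)*(-1771020 - 923396) - 1*(-2888795) = 1953695*(-2694416) + 2888795 = -5264067067120 + 2888795 = -5264064178325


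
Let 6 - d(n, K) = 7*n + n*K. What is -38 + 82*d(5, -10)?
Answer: 1684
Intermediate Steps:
d(n, K) = 6 - 7*n - K*n (d(n, K) = 6 - (7*n + n*K) = 6 - (7*n + K*n) = 6 + (-7*n - K*n) = 6 - 7*n - K*n)
-38 + 82*d(5, -10) = -38 + 82*(6 - 7*5 - 1*(-10)*5) = -38 + 82*(6 - 35 + 50) = -38 + 82*21 = -38 + 1722 = 1684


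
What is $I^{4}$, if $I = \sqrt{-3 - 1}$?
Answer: $16$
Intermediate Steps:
$I = 2 i$ ($I = \sqrt{-4} = 2 i \approx 2.0 i$)
$I^{4} = \left(2 i\right)^{4} = 16$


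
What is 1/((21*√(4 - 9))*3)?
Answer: -I*√5/315 ≈ -0.0070986*I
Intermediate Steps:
1/((21*√(4 - 9))*3) = 1/((21*√(-5))*3) = 1/((21*(I*√5))*3) = 1/((21*I*√5)*3) = 1/(63*I*√5) = -I*√5/315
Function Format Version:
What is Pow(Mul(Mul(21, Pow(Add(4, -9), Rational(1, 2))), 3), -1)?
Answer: Mul(Rational(-1, 315), I, Pow(5, Rational(1, 2))) ≈ Mul(-0.0070986, I)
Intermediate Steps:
Pow(Mul(Mul(21, Pow(Add(4, -9), Rational(1, 2))), 3), -1) = Pow(Mul(Mul(21, Pow(-5, Rational(1, 2))), 3), -1) = Pow(Mul(Mul(21, Mul(I, Pow(5, Rational(1, 2)))), 3), -1) = Pow(Mul(Mul(21, I, Pow(5, Rational(1, 2))), 3), -1) = Pow(Mul(63, I, Pow(5, Rational(1, 2))), -1) = Mul(Rational(-1, 315), I, Pow(5, Rational(1, 2)))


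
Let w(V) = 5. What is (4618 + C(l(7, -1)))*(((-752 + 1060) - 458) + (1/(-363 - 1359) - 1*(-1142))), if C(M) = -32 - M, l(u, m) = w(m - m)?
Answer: 2608456521/574 ≈ 4.5444e+6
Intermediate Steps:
l(u, m) = 5
(4618 + C(l(7, -1)))*(((-752 + 1060) - 458) + (1/(-363 - 1359) - 1*(-1142))) = (4618 + (-32 - 1*5))*(((-752 + 1060) - 458) + (1/(-363 - 1359) - 1*(-1142))) = (4618 + (-32 - 5))*((308 - 458) + (1/(-1722) + 1142)) = (4618 - 37)*(-150 + (-1/1722 + 1142)) = 4581*(-150 + 1966523/1722) = 4581*(1708223/1722) = 2608456521/574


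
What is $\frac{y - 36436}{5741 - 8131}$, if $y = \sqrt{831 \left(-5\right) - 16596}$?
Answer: $\frac{18218}{1195} - \frac{i \sqrt{20751}}{2390} \approx 15.245 - 0.060273 i$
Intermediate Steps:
$y = i \sqrt{20751}$ ($y = \sqrt{-4155 - 16596} = \sqrt{-20751} = i \sqrt{20751} \approx 144.05 i$)
$\frac{y - 36436}{5741 - 8131} = \frac{i \sqrt{20751} - 36436}{5741 - 8131} = \frac{-36436 + i \sqrt{20751}}{-2390} = \left(-36436 + i \sqrt{20751}\right) \left(- \frac{1}{2390}\right) = \frac{18218}{1195} - \frac{i \sqrt{20751}}{2390}$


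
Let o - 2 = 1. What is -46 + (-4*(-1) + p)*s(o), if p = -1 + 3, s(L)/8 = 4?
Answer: 146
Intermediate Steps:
o = 3 (o = 2 + 1 = 3)
s(L) = 32 (s(L) = 8*4 = 32)
p = 2
-46 + (-4*(-1) + p)*s(o) = -46 + (-4*(-1) + 2)*32 = -46 + (4 + 2)*32 = -46 + 6*32 = -46 + 192 = 146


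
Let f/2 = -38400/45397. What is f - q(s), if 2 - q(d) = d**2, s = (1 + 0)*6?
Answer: 1466698/45397 ≈ 32.308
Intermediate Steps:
s = 6 (s = 1*6 = 6)
q(d) = 2 - d**2
f = -76800/45397 (f = 2*(-38400/45397) = -76800/45397 ≈ -1.6917)
f - q(s) = -76800/45397 - (2 - 1*6**2) = -76800/45397 - (2 - 1*36) = -76800/45397 - (2 - 36) = -76800/45397 - 1*(-34) = -76800/45397 + 34 = 1466698/45397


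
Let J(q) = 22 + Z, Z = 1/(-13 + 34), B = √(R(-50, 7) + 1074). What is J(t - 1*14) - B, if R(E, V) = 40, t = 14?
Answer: 463/21 - √1114 ≈ -11.329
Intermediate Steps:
B = √1114 (B = √(40 + 1074) = √1114 ≈ 33.377)
Z = 1/21 ≈ 0.047619
J(q) = 463/21 (J(q) = 22 + 1/21 = 463/21)
J(t - 1*14) - B = 463/21 - √1114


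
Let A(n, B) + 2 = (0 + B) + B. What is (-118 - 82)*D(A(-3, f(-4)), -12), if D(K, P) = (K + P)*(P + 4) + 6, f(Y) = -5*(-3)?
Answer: 24400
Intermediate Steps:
f(Y) = 15
A(n, B) = -2 + 2*B (A(n, B) = -2 + ((0 + B) + B) = -2 + (B + B) = -2 + 2*B)
D(K, P) = 6 + (4 + P)*(K + P) (D(K, P) = (K + P)*(4 + P) + 6 = (4 + P)*(K + P) + 6 = 6 + (4 + P)*(K + P))
(-118 - 82)*D(A(-3, f(-4)), -12) = (-118 - 82)*(6 + (-12)² + 4*(-2 + 2*15) + 4*(-12) + (-2 + 2*15)*(-12)) = -200*(6 + 144 + 4*(-2 + 30) - 48 + (-2 + 30)*(-12)) = -200*(6 + 144 + 4*28 - 48 + 28*(-12)) = -200*(6 + 144 + 112 - 48 - 336) = -200*(-122) = 24400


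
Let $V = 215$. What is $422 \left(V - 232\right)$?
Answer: $-7174$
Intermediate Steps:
$422 \left(V - 232\right) = 422 \left(215 - 232\right) = 422 \left(-17\right) = -7174$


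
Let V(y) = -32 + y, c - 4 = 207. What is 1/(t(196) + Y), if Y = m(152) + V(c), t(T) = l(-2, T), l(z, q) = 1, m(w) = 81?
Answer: 1/261 ≈ 0.0038314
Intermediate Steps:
c = 211 (c = 4 + 207 = 211)
t(T) = 1
Y = 260 (Y = 81 + (-32 + 211) = 81 + 179 = 260)
1/(t(196) + Y) = 1/(1 + 260) = 1/261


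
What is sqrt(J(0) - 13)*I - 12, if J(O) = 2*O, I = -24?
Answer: -12 - 24*I*sqrt(13) ≈ -12.0 - 86.533*I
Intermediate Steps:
sqrt(J(0) - 13)*I - 12 = sqrt(2*0 - 13)*(-24) - 12 = sqrt(0 - 13)*(-24) - 12 = sqrt(-13)*(-24) - 12 = (I*sqrt(13))*(-24) - 12 = -24*I*sqrt(13) - 12 = -12 - 24*I*sqrt(13)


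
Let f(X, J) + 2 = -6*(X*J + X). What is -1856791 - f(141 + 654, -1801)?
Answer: -10442789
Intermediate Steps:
f(X, J) = -2 - 6*X - 6*J*X (f(X, J) = -2 - 6*(X*J + X) = -2 - 6*(J*X + X) = -2 - 6*(X + J*X) = -2 + (-6*X - 6*J*X) = -2 - 6*X - 6*J*X)
-1856791 - f(141 + 654, -1801) = -1856791 - (-2 - 6*(141 + 654) - 6*(-1801)*(141 + 654)) = -1856791 - (-2 - 6*795 - 6*(-1801)*795) = -1856791 - (-2 - 4770 + 8590770) = -1856791 - 1*8585998 = -1856791 - 8585998 = -10442789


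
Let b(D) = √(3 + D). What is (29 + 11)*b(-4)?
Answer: 40*I ≈ 40.0*I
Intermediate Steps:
(29 + 11)*b(-4) = (29 + 11)*√(3 - 4) = 40*√(-1) = 40*I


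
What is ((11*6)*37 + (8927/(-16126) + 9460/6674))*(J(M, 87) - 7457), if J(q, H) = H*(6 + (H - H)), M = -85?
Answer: -911650957773975/53812462 ≈ -1.6941e+7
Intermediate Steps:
J(q, H) = 6*H (J(q, H) = H*(6 + 0) = H*6 = 6*H)
((11*6)*37 + (8927/(-16126) + 9460/6674))*(J(M, 87) - 7457) = ((11*6)*37 + (8927/(-16126) + 9460/6674))*(6*87 - 7457) = (66*37 + (8927*(-1/16126) + 9460*(1/6674)))*(522 - 7457) = (2442 + (-8927/16126 + 4730/3337))*(-6935) = (2442 + 46486581/53812462)*(-6935) = (131456518785/53812462)*(-6935) = -911650957773975/53812462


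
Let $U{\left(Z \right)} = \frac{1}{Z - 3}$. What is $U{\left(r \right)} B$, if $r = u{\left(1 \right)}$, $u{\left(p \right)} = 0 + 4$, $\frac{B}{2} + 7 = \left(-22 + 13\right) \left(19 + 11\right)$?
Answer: $-554$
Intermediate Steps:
$B = -554$ ($B = -14 + 2 \left(-22 + 13\right) \left(19 + 11\right) = -14 + 2 \left(\left(-9\right) 30\right) = -14 + 2 \left(-270\right) = -14 - 540 = -554$)
$u{\left(p \right)} = 4$
$r = 4$
$U{\left(Z \right)} = \frac{1}{-3 + Z}$
$U{\left(r \right)} B = \frac{1}{-3 + 4} \left(-554\right) = 1^{-1} \left(-554\right) = 1 \left(-554\right) = -554$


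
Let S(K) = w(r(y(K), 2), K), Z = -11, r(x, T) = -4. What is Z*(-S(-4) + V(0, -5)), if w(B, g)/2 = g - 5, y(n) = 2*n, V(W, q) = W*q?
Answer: -198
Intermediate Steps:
w(B, g) = -10 + 2*g (w(B, g) = 2*(g - 5) = 2*(-5 + g) = -10 + 2*g)
S(K) = -10 + 2*K
Z*(-S(-4) + V(0, -5)) = -11*(-(-10 + 2*(-4)) + 0*(-5)) = -11*(-(-10 - 8) + 0) = -11*(-1*(-18) + 0) = -11*(18 + 0) = -11*18 = -198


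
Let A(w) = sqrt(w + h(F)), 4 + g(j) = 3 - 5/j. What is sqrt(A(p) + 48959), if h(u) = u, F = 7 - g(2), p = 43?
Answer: sqrt(195836 + 2*sqrt(214))/2 ≈ 221.28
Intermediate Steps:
g(j) = -1 - 5/j (g(j) = -4 + (3 - 5/j) = -1 - 5/j)
F = 21/2 (F = 7 - (-5 - 1*2)/2 = 7 - (-5 - 2)/2 = 7 - (-7)/2 = 7 - 1*(-7/2) = 7 + 7/2 = 21/2 ≈ 10.500)
A(w) = sqrt(21/2 + w) (A(w) = sqrt(w + 21/2) = sqrt(21/2 + w))
sqrt(A(p) + 48959) = sqrt(sqrt(42 + 4*43)/2 + 48959) = sqrt(sqrt(42 + 172)/2 + 48959) = sqrt(sqrt(214)/2 + 48959) = sqrt(48959 + sqrt(214)/2)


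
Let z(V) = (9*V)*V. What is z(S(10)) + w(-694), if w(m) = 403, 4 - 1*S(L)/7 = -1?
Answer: 11428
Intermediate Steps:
S(L) = 35 (S(L) = 28 - 7*(-1) = 28 + 7 = 35)
z(V) = 9*V²
z(S(10)) + w(-694) = 9*35² + 403 = 9*1225 + 403 = 11025 + 403 = 11428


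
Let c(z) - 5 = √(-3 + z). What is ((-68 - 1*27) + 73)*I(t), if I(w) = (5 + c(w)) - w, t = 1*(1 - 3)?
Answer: -264 - 22*I*√5 ≈ -264.0 - 49.193*I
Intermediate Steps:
c(z) = 5 + √(-3 + z)
t = -2 (t = 1*(-2) = -2)
I(w) = 10 + √(-3 + w) - w (I(w) = (5 + (5 + √(-3 + w))) - w = (10 + √(-3 + w)) - w = 10 + √(-3 + w) - w)
((-68 - 1*27) + 73)*I(t) = ((-68 - 1*27) + 73)*(10 + √(-3 - 2) - 1*(-2)) = ((-68 - 27) + 73)*(10 + √(-5) + 2) = (-95 + 73)*(10 + I*√5 + 2) = -22*(12 + I*√5) = -264 - 22*I*√5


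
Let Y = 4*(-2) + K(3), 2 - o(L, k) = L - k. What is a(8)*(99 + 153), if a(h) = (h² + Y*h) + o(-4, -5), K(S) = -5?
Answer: -9828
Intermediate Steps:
o(L, k) = 2 + k - L (o(L, k) = 2 - (L - k) = 2 + (k - L) = 2 + k - L)
Y = -13 (Y = 4*(-2) - 5 = -8 - 5 = -13)
a(h) = 1 + h² - 13*h (a(h) = (h² - 13*h) + (2 - 5 - 1*(-4)) = (h² - 13*h) + (2 - 5 + 4) = (h² - 13*h) + 1 = 1 + h² - 13*h)
a(8)*(99 + 153) = (1 + 8² - 13*8)*(99 + 153) = (1 + 64 - 104)*252 = -39*252 = -9828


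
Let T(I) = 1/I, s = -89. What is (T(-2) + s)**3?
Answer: -5735339/8 ≈ -7.1692e+5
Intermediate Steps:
(T(-2) + s)**3 = (1/(-2) - 89)**3 = (-1/2 - 89)**3 = (-179/2)**3 = -5735339/8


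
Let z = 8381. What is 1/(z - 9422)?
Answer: -1/1041 ≈ -0.00096061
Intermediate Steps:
1/(z - 9422) = 1/(8381 - 9422) = 1/(-1041) = -1/1041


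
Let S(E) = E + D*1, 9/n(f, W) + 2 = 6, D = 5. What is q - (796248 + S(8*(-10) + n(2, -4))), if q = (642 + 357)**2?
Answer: 807303/4 ≈ 2.0183e+5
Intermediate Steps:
n(f, W) = 9/4 (n(f, W) = 9/(-2 + 6) = 9/4)
S(E) = 5 + E (S(E) = E + 5*1 = E + 5 = 5 + E)
q = 998001 (q = 999**2 = 998001)
q - (796248 + S(8*(-10) + n(2, -4))) = 998001 - (796248 + (5 + (8*(-10) + 9/4))) = 998001 - (796248 + (5 + (-80 + 9/4))) = 998001 - (796248 + (5 - 311/4)) = 998001 - (796248 - 291/4) = 998001 - 1*3184701/4 = 998001 - 3184701/4 = 807303/4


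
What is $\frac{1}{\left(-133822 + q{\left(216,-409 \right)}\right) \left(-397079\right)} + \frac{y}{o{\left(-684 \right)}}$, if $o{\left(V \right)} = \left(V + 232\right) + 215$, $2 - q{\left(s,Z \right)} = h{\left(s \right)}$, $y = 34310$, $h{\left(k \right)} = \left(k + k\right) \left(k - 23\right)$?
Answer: $- \frac{2959030627305803}{20439821004708} \approx -144.77$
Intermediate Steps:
$h{\left(k \right)} = 2 k \left(-23 + k\right)$
$q{\left(s,Z \right)} = 2 - 2 s \left(-23 + s\right)$
$o{\left(V \right)} = 447 + V$ ($o{\left(V \right)} = \left(232 + V\right) + 215 = 447 + V$)
$\frac{1}{\left(-133822 + q{\left(216,-409 \right)}\right) \left(-397079\right)} + \frac{y}{o{\left(-684 \right)}} = \frac{1}{\left(-133822 + \left(2 - 432 \left(-23 + 216\right)\right)\right) \left(-397079\right)} + \frac{34310}{447 - 684} = \frac{1}{-133822 + \left(2 - 432 \cdot 193\right)} \left(- \frac{1}{397079}\right) + \frac{34310}{-237} = \frac{1}{-133822 + \left(2 - 83376\right)} \left(- \frac{1}{397079}\right) + 34310 \left(- \frac{1}{237}\right) = \frac{1}{-133822 - 83374} \left(- \frac{1}{397079}\right) - \frac{34310}{237} = \frac{1}{-217196} \left(- \frac{1}{397079}\right) - \frac{34310}{237} = \left(- \frac{1}{217196}\right) \left(- \frac{1}{397079}\right) - \frac{34310}{237} = \frac{1}{86243970484} - \frac{34310}{237} = - \frac{2959030627305803}{20439821004708}$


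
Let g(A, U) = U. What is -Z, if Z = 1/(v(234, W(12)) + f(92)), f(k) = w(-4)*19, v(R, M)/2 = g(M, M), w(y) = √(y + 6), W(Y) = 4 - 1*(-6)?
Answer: 10/161 - 19*√2/322 ≈ -0.021336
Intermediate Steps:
W(Y) = 10 (W(Y) = 4 + 6 = 10)
w(y) = √(6 + y)
v(R, M) = 2*M
f(k) = 19*√2 (f(k) = √(6 - 4)*19 = √2*19 = 19*√2)
Z = 1/(20 + 19*√2) (Z = 1/(2*10 + 19*√2) = 1/(20 + 19*√2) ≈ 0.021336)
-Z = -(-10/161 + 19*√2/322) = 10/161 - 19*√2/322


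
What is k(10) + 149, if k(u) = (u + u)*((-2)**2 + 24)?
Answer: 709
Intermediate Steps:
k(u) = 56*u (k(u) = (2*u)*(4 + 24) = (2*u)*28 = 56*u)
k(10) + 149 = 56*10 + 149 = 560 + 149 = 709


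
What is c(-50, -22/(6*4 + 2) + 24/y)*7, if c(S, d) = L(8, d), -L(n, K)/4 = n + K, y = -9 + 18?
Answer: -10724/39 ≈ -274.97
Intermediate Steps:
y = 9
L(n, K) = -4*K - 4*n (L(n, K) = -4*(n + K) = -4*(K + n) = -4*K - 4*n)
c(S, d) = -32 - 4*d (c(S, d) = -4*d - 4*8 = -4*d - 32 = -32 - 4*d)
c(-50, -22/(6*4 + 2) + 24/y)*7 = (-32 - 4*(-22/(6*4 + 2) + 24/9))*7 = (-32 - 4*(-22/(24 + 2) + 24*(⅑)))*7 = (-32 - 4*(-22/26 + 8/3))*7 = (-32 - 4*(-22*1/26 + 8/3))*7 = (-32 - 4*(-11/13 + 8/3))*7 = (-32 - 4*71/39)*7 = (-32 - 284/39)*7 = -1532/39*7 = -10724/39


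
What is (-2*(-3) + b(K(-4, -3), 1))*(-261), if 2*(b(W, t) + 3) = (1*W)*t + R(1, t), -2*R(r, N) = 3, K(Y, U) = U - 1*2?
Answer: 261/4 ≈ 65.250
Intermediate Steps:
K(Y, U) = -2 + U (K(Y, U) = U - 2 = -2 + U)
R(r, N) = -3/2 (R(r, N) = -½*3 = -3/2)
b(W, t) = -15/4 + W*t/2 (b(W, t) = -3 + ((1*W)*t - 3/2)/2 = -3 + (W*t - 3/2)/2 = -3 + (-3/2 + W*t)/2 = -3 + (-¾ + W*t/2) = -15/4 + W*t/2)
(-2*(-3) + b(K(-4, -3), 1))*(-261) = (-2*(-3) + (-15/4 + (½)*(-2 - 3)*1))*(-261) = (6 + (-15/4 + (½)*(-5)*1))*(-261) = (6 + (-15/4 - 5/2))*(-261) = (6 - 25/4)*(-261) = -¼*(-261) = 261/4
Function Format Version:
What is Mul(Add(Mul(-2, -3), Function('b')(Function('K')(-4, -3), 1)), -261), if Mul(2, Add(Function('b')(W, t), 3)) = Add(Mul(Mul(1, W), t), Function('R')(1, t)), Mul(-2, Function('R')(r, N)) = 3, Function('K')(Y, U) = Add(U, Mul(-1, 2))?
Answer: Rational(261, 4) ≈ 65.250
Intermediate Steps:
Function('K')(Y, U) = Add(-2, U) (Function('K')(Y, U) = Add(U, -2) = Add(-2, U))
Function('R')(r, N) = Rational(-3, 2) (Function('R')(r, N) = Mul(Rational(-1, 2), 3) = Rational(-3, 2))
Function('b')(W, t) = Add(Rational(-15, 4), Mul(Rational(1, 2), W, t)) (Function('b')(W, t) = Add(-3, Mul(Rational(1, 2), Add(Mul(Mul(1, W), t), Rational(-3, 2)))) = Add(-3, Mul(Rational(1, 2), Add(Mul(W, t), Rational(-3, 2)))) = Add(-3, Mul(Rational(1, 2), Add(Rational(-3, 2), Mul(W, t)))) = Add(-3, Add(Rational(-3, 4), Mul(Rational(1, 2), W, t))) = Add(Rational(-15, 4), Mul(Rational(1, 2), W, t)))
Mul(Add(Mul(-2, -3), Function('b')(Function('K')(-4, -3), 1)), -261) = Mul(Add(Mul(-2, -3), Add(Rational(-15, 4), Mul(Rational(1, 2), Add(-2, -3), 1))), -261) = Mul(Add(6, Add(Rational(-15, 4), Mul(Rational(1, 2), -5, 1))), -261) = Mul(Add(6, Add(Rational(-15, 4), Rational(-5, 2))), -261) = Mul(Add(6, Rational(-25, 4)), -261) = Mul(Rational(-1, 4), -261) = Rational(261, 4)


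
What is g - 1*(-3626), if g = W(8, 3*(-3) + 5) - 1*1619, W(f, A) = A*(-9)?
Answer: 2043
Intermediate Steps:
W(f, A) = -9*A
g = -1583 (g = -9*(3*(-3) + 5) - 1*1619 = -9*(-9 + 5) - 1619 = -9*(-4) - 1619 = 36 - 1619 = -1583)
g - 1*(-3626) = -1583 - 1*(-3626) = -1583 + 3626 = 2043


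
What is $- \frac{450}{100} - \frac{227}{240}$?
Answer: $- \frac{1307}{240} \approx -5.4458$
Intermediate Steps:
$- \frac{450}{100} - \frac{227}{240} = \left(-450\right) \frac{1}{100} - \frac{227}{240} = - \frac{9}{2} - \frac{227}{240} = - \frac{1307}{240}$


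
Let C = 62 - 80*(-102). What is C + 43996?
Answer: 52218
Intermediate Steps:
C = 8222 (C = 62 + 8160 = 8222)
C + 43996 = 8222 + 43996 = 52218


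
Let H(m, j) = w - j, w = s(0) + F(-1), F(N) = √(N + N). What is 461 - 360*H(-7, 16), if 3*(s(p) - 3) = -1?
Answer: 5261 - 360*I*√2 ≈ 5261.0 - 509.12*I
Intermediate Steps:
s(p) = 8/3 (s(p) = 3 + (⅓)*(-1) = 3 - ⅓ = 8/3)
F(N) = √2*√N (F(N) = √(2*N) = √2*√N)
w = 8/3 + I*√2 (w = 8/3 + √2*√(-1) = 8/3 + √2*I = 8/3 + I*√2 ≈ 2.6667 + 1.4142*I)
H(m, j) = 8/3 - j + I*√2 (H(m, j) = (8/3 + I*√2) - j = 8/3 - j + I*√2)
461 - 360*H(-7, 16) = 461 - 360*(8/3 - 1*16 + I*√2) = 461 - 360*(8/3 - 16 + I*√2) = 461 - 360*(-40/3 + I*√2) = 461 + (4800 - 360*I*√2) = 5261 - 360*I*√2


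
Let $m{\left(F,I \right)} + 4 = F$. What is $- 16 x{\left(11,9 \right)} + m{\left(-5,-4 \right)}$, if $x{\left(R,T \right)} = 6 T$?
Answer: $-873$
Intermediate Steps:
$m{\left(F,I \right)} = -4 + F$
$- 16 x{\left(11,9 \right)} + m{\left(-5,-4 \right)} = - 16 \cdot 6 \cdot 9 - 9 = \left(-16\right) 54 - 9 = -864 - 9 = -873$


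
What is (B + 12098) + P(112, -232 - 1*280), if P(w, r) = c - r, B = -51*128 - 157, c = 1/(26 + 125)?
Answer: 894676/151 ≈ 5925.0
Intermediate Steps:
c = 1/151 ≈ 0.0066225
B = -6685 (B = -6528 - 157 = -6685)
P(w, r) = 1/151 - r
(B + 12098) + P(112, -232 - 1*280) = (-6685 + 12098) + (1/151 - (-232 - 1*280)) = 5413 + (1/151 - (-232 - 280)) = 5413 + (1/151 - 1*(-512)) = 5413 + (1/151 + 512) = 5413 + 77313/151 = 894676/151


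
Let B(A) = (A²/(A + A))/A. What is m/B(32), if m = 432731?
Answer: 865462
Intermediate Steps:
B(A) = ½ (B(A) = (A²/((2*A)))/A = ((1/(2*A))*A²)/A = (A/2)/A = ½)
m/B(32) = 432731/(½) = 432731*2 = 865462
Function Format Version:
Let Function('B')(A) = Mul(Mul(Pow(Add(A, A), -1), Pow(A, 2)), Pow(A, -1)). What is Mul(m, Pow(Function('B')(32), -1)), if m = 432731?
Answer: 865462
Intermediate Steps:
Function('B')(A) = Rational(1, 2) (Function('B')(A) = Mul(Mul(Pow(Mul(2, A), -1), Pow(A, 2)), Pow(A, -1)) = Mul(Mul(Mul(Rational(1, 2), Pow(A, -1)), Pow(A, 2)), Pow(A, -1)) = Mul(Mul(Rational(1, 2), A), Pow(A, -1)) = Rational(1, 2))
Mul(m, Pow(Function('B')(32), -1)) = Mul(432731, Pow(Rational(1, 2), -1)) = Mul(432731, 2) = 865462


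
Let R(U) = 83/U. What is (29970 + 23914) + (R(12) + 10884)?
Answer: 777299/12 ≈ 64775.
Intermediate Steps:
(29970 + 23914) + (R(12) + 10884) = (29970 + 23914) + (83/12 + 10884) = 53884 + (83*(1/12) + 10884) = 53884 + (83/12 + 10884) = 53884 + 130691/12 = 777299/12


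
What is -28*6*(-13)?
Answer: 2184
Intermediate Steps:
-28*6*(-13) = -168*(-13) = 2184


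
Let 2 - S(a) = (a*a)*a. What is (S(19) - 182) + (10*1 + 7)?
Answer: -7022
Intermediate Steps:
S(a) = 2 - a**3 (S(a) = 2 - a*a*a = 2 - a**2*a = 2 - a**3)
(S(19) - 182) + (10*1 + 7) = ((2 - 1*19**3) - 182) + (10*1 + 7) = ((2 - 1*6859) - 182) + (10 + 7) = ((2 - 6859) - 182) + 17 = (-6857 - 182) + 17 = -7039 + 17 = -7022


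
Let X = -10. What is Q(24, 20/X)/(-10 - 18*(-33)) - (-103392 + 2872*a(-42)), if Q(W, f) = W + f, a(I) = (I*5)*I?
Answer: -7366473205/292 ≈ -2.5228e+7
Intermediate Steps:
a(I) = 5*I² (a(I) = (5*I)*I = 5*I²)
Q(24, 20/X)/(-10 - 18*(-33)) - (-103392 + 2872*a(-42)) = (24 + 20/(-10))/(-10 - 18*(-33)) - 2872/(1/(-36 + 5*(-42)²)) = (24 + 20*(-⅒))/(-10 + 594) - 2872/(1/(-36 + 5*1764)) = (24 - 2)/584 - 2872/(1/(-36 + 8820)) = 22*(1/584) - 2872/(1/8784) = 11/292 - 2872/1/8784 = 11/292 - 2872*8784 = 11/292 - 25227648 = -7366473205/292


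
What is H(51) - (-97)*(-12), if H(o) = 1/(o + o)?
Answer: -118727/102 ≈ -1164.0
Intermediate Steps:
H(o) = 1/(2*o)
H(51) - (-97)*(-12) = (1/2)/51 - (-97)*(-12) = (1/2)*(1/51) - 1*1164 = 1/102 - 1164 = -118727/102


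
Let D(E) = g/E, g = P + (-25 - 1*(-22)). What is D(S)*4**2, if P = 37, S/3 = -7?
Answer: -544/21 ≈ -25.905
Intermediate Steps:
S = -21 (S = 3*(-7) = -21)
g = 34 (g = 37 + (-25 - 1*(-22)) = 37 + (-25 + 22) = 37 - 3 = 34)
D(E) = 34/E
D(S)*4**2 = (34/(-21))*4**2 = (34*(-1/21))*16 = -34/21*16 = -544/21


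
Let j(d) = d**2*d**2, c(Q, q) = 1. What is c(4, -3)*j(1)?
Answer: 1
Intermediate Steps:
j(d) = d**4
c(4, -3)*j(1) = 1*1**4 = 1*1 = 1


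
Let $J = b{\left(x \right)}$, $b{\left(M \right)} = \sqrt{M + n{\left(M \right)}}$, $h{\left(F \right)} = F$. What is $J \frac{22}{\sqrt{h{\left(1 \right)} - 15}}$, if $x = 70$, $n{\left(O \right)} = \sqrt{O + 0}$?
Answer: $- \frac{11 i \sqrt{980 + 14 \sqrt{70}}}{7} \approx - 52.05 i$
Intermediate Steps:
$n{\left(O \right)} = \sqrt{O}$
$b{\left(M \right)} = \sqrt{M + \sqrt{M}}$
$J = \sqrt{70 + \sqrt{70}} \approx 8.8525$
$J \frac{22}{\sqrt{h{\left(1 \right)} - 15}} = \sqrt{70 + \sqrt{70}} \frac{22}{\sqrt{1 - 15}} = \sqrt{70 + \sqrt{70}} \frac{22}{\sqrt{-14}} = \sqrt{70 + \sqrt{70}} \frac{22}{i \sqrt{14}} = \sqrt{70 + \sqrt{70}} \cdot 22 \left(- \frac{i \sqrt{14}}{14}\right) = \sqrt{70 + \sqrt{70}} \left(- \frac{11 i \sqrt{14}}{7}\right) = - \frac{11 i \sqrt{14} \sqrt{70 + \sqrt{70}}}{7}$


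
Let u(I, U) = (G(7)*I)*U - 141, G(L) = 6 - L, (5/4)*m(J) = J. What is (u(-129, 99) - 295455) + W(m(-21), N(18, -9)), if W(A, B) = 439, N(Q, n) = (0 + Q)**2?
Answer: -282386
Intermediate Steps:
N(Q, n) = Q**2
m(J) = 4*J/5
u(I, U) = -141 - I*U (u(I, U) = ((6 - 1*7)*I)*U - 141 = ((6 - 7)*I)*U - 141 = (-I)*U - 141 = -I*U - 141 = -141 - I*U)
(u(-129, 99) - 295455) + W(m(-21), N(18, -9)) = ((-141 - 1*(-129)*99) - 295455) + 439 = ((-141 + 12771) - 295455) + 439 = (12630 - 295455) + 439 = -282825 + 439 = -282386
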